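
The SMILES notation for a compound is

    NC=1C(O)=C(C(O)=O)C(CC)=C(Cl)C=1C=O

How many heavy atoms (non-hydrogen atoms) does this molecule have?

Every atom symbol written in the SMILES (organic subset) is one heavy atom; implicit H are not written.
Heavy atoms by element → C:10, Cl:1, N:1, O:4.
Total: 16.

16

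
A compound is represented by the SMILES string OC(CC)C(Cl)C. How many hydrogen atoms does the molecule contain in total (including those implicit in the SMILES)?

Walk through each heavy atom and fill implicit hydrogens from standard valence (C 4, N 3, O 2, S 2, halogen 1):
  atom 1: O, bond orders sum to 1 (valence 2) → 1 H
  atom 2: C, bond orders sum to 3 (valence 4) → 1 H
  atom 3: C, bond orders sum to 2 (valence 4) → 2 H
  atom 4: C, bond orders sum to 1 (valence 4) → 3 H
  atom 5: C, bond orders sum to 3 (valence 4) → 1 H
  atom 6: Cl (halogen, monovalent) → 0 H
  atom 7: C, bond orders sum to 1 (valence 4) → 3 H
Total hydrogens: 11.

11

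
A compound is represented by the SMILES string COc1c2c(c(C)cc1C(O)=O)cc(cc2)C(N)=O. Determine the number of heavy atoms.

19

Every atom symbol written in the SMILES (organic subset) is one heavy atom; implicit H are not written.
Heavy atoms by element → C:14, N:1, O:4.
Total: 19.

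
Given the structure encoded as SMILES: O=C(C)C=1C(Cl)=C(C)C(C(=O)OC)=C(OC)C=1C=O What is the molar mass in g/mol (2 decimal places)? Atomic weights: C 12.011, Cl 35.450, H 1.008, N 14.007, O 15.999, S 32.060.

284.69 g/mol

First, the molecular formula is C13H13ClO5 (counting implicit H from valence).
  C: 13 × 12.011 = 156.143
  Cl: 1 × 35.450 = 35.450
  H: 13 × 1.008 = 13.104
  O: 5 × 15.999 = 79.995
Sum: 13×12.011 + 1×35.450 + 13×1.008 + 5×15.999 = 284.692 → 284.69 g/mol.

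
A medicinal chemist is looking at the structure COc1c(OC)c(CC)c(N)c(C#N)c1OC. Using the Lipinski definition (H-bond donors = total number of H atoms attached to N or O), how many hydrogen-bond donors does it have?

Donors: find every N or O and count the H atoms it carries.
  atom 2 (O): bond orders sum to 2 → 0 H
  atom 5 (O): bond orders sum to 2 → 0 H
  atom 11 (N): bond orders sum to 1 → 2 H
  atom 14 (N): bond orders sum to 3 → 0 H
  atom 16 (O): bond orders sum to 2 → 0 H
Lipinski HBD = 2.

2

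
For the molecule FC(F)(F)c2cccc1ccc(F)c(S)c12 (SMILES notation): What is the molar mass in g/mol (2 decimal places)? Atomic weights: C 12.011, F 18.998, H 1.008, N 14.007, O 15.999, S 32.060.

246.22 g/mol

First, the molecular formula is C11H6F4S (counting implicit H from valence).
  C: 11 × 12.011 = 132.121
  F: 4 × 18.998 = 75.992
  H: 6 × 1.008 = 6.048
  S: 1 × 32.060 = 32.060
Sum: 11×12.011 + 4×18.998 + 6×1.008 + 1×32.060 = 246.221 → 246.22 g/mol.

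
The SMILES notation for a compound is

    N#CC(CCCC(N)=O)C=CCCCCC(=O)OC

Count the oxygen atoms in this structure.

3

Scan the SMILES for O atoms (remember two-letter symbols like Cl and Br are single atoms).
Oxygen count: 3.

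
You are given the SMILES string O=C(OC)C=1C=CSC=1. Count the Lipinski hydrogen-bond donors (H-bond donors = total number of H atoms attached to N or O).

0

Donors: find every N or O and count the H atoms it carries.
  atom 1 (O): bond orders sum to 2 → 0 H
  atom 3 (O): bond orders sum to 2 → 0 H
Lipinski HBD = 0.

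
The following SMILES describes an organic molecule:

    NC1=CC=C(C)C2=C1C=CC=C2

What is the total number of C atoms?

11

Count every carbon token in the SMILES (each C, including those in ring-closure positions and inside branches).
Carbon count: 11.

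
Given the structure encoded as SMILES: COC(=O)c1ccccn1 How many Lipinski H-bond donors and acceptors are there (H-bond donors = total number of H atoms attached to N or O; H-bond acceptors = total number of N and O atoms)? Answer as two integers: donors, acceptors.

Donors: find every N or O and count the H atoms it carries.
  atom 2 (O): bond orders sum to 2 → 0 H
  atom 4 (O): bond orders sum to 2 → 0 H
  atom 10 (N): bond orders sum to 3 → 0 H
Lipinski HBD = 0.
Acceptors: N atoms = 1, O atoms = 2 → HBA = 3.

0, 3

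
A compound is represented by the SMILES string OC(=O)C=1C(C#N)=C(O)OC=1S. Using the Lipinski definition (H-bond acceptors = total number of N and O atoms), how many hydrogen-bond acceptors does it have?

5

N atoms: 1; O atoms: 4.
Lipinski HBA = 1 + 4 = 5.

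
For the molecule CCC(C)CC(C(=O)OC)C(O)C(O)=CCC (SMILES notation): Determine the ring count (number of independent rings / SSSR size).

In SMILES, each pair of matching ring-closure digits denotes one ring-closing bond; the number of such bonds equals the number of independent rings.
Ring-closure bonds here: 0.

0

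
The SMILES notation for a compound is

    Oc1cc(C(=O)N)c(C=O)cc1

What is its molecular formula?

C8H7NO3

Walk through each heavy atom and fill implicit hydrogens from standard valence (C 4, N 3, O 2, S 2, halogen 1); for lowercase aromatic atoms, an aromatic c carries 1 H when it has two neighbours and 0 H with three, and aromatic n carries 0 H:
  atom 1: O, bond orders sum to 1 (valence 2) → 1 H
  atom 2: aromatic c, 3 neighbours → 0 H
  atom 3: aromatic c, 2 neighbours → 1 H
  atom 4: aromatic c, 3 neighbours → 0 H
  atom 5: C, bond orders sum to 4 (valence 4) → 0 H
  atom 6: O, bond orders sum to 2 (valence 2) → 0 H
  atom 7: N, bond orders sum to 1 (valence 3) → 2 H
  atom 8: aromatic c, 3 neighbours → 0 H
  atom 9: C, bond orders sum to 3 (valence 4) → 1 H
  atom 10: O, bond orders sum to 2 (valence 2) → 0 H
  atom 11: aromatic c, 2 neighbours → 1 H
  atom 12: aromatic c, 2 neighbours → 1 H
Totals → C:8, H:7, N:1, O:3.
In Hill order: C8H7NO3.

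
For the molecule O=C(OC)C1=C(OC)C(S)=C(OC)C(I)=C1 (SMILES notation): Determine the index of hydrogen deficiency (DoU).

5

Molecular formula: C10H11IO4S.
DoU = (2C + 2 + N − H − X) / 2, where X is the halogen count and O/S are ignored.
    = (2·10 + 2 + 0 − 11 − 1) / 2 = 10 / 2 = 5.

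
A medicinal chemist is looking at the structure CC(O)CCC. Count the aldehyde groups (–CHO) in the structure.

0

Scan the SMILES for the aldehyde motif — none present.
Groups that are present: 1 hydroxyl.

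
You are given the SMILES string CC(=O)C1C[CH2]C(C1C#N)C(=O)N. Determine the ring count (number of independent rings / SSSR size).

1

In SMILES, each pair of matching ring-closure digits denotes one ring-closing bond; the number of such bonds equals the number of independent rings.
Ring-closure bonds here: 1.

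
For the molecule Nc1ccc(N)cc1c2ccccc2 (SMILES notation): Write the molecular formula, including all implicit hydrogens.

Walk through each heavy atom and fill implicit hydrogens from standard valence (C 4, N 3, O 2, S 2, halogen 1); for lowercase aromatic atoms, an aromatic c carries 1 H when it has two neighbours and 0 H with three, and aromatic n carries 0 H:
  atom 1: N, bond orders sum to 1 (valence 3) → 2 H
  atom 2: aromatic c, 3 neighbours → 0 H
  atom 3: aromatic c, 2 neighbours → 1 H
  atom 4: aromatic c, 2 neighbours → 1 H
  atom 5: aromatic c, 3 neighbours → 0 H
  atom 6: N, bond orders sum to 1 (valence 3) → 2 H
  atom 7: aromatic c, 2 neighbours → 1 H
  atom 8: aromatic c, 3 neighbours → 0 H
  atom 9: aromatic c, 3 neighbours → 0 H
  atom 10: aromatic c, 2 neighbours → 1 H
  atom 11: aromatic c, 2 neighbours → 1 H
  atom 12: aromatic c, 2 neighbours → 1 H
  atom 13: aromatic c, 2 neighbours → 1 H
  atom 14: aromatic c, 2 neighbours → 1 H
Totals → C:12, H:12, N:2.
In Hill order: C12H12N2.

C12H12N2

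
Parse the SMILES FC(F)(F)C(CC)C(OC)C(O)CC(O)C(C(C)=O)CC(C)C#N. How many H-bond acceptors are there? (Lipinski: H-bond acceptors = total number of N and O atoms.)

5

N atoms: 1; O atoms: 4.
Lipinski HBA = 1 + 4 = 5.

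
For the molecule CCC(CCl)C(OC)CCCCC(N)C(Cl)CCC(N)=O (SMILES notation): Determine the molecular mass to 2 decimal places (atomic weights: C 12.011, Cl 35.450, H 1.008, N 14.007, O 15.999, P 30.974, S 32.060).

341.32 g/mol

First, the molecular formula is C15H30Cl2N2O2 (counting implicit H from valence).
  C: 15 × 12.011 = 180.165
  Cl: 2 × 35.450 = 70.900
  H: 30 × 1.008 = 30.240
  N: 2 × 14.007 = 28.014
  O: 2 × 15.999 = 31.998
Sum: 15×12.011 + 2×35.450 + 30×1.008 + 2×14.007 + 2×15.999 = 341.317 → 341.32 g/mol.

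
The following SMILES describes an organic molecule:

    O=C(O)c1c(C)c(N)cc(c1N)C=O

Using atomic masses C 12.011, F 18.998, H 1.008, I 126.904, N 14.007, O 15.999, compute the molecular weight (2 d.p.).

194.19 g/mol

First, the molecular formula is C9H10N2O3 (counting implicit H from valence).
  C: 9 × 12.011 = 108.099
  H: 10 × 1.008 = 10.080
  N: 2 × 14.007 = 28.014
  O: 3 × 15.999 = 47.997
Sum: 9×12.011 + 10×1.008 + 2×14.007 + 3×15.999 = 194.190 → 194.19 g/mol.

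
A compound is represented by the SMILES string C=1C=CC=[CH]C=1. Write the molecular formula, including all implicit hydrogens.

Walk through each heavy atom and fill implicit hydrogens from standard valence (C 4, N 3, O 2, S 2, halogen 1):
  atom 1: C, bond orders sum to 3 (valence 4) → 1 H
  atom 2: C, bond orders sum to 3 (valence 4) → 1 H
  atom 3: C, bond orders sum to 3 (valence 4) → 1 H
  atom 4: C, bond orders sum to 3 (valence 4) → 1 H
  atom 5: C with explicit H count 1
  atom 6: C, bond orders sum to 3 (valence 4) → 1 H
Totals → C:6, H:6.

C6H6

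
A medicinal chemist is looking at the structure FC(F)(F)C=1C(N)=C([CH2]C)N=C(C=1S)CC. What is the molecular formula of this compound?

Walk through each heavy atom and fill implicit hydrogens from standard valence (C 4, N 3, O 2, S 2, halogen 1):
  atom 1: F (halogen, monovalent) → 0 H
  atom 2: C, bond orders sum to 4 (valence 4) → 0 H
  atom 3: F (halogen, monovalent) → 0 H
  atom 4: F (halogen, monovalent) → 0 H
  atom 5: C, bond orders sum to 4 (valence 4) → 0 H
  atom 6: C, bond orders sum to 4 (valence 4) → 0 H
  atom 7: N, bond orders sum to 1 (valence 3) → 2 H
  atom 8: C, bond orders sum to 4 (valence 4) → 0 H
  atom 9: C with explicit H count 2
  atom 10: C, bond orders sum to 1 (valence 4) → 3 H
  atom 11: N, bond orders sum to 3 (valence 3) → 0 H
  atom 12: C, bond orders sum to 4 (valence 4) → 0 H
  atom 13: C, bond orders sum to 4 (valence 4) → 0 H
  atom 14: S, bond orders sum to 1 (valence 2) → 1 H
  atom 15: C, bond orders sum to 2 (valence 4) → 2 H
  atom 16: C, bond orders sum to 1 (valence 4) → 3 H
Totals → C:10, H:13, F:3, N:2, S:1.

C10H13F3N2S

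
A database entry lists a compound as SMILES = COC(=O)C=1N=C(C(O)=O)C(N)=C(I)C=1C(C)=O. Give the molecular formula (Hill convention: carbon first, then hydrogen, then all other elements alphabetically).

Walk through each heavy atom and fill implicit hydrogens from standard valence (C 4, N 3, O 2, S 2, halogen 1):
  atom 1: C, bond orders sum to 1 (valence 4) → 3 H
  atom 2: O, bond orders sum to 2 (valence 2) → 0 H
  atom 3: C, bond orders sum to 4 (valence 4) → 0 H
  atom 4: O, bond orders sum to 2 (valence 2) → 0 H
  atom 5: C, bond orders sum to 4 (valence 4) → 0 H
  atom 6: N, bond orders sum to 3 (valence 3) → 0 H
  atom 7: C, bond orders sum to 4 (valence 4) → 0 H
  atom 8: C, bond orders sum to 4 (valence 4) → 0 H
  atom 9: O, bond orders sum to 1 (valence 2) → 1 H
  atom 10: O, bond orders sum to 2 (valence 2) → 0 H
  atom 11: C, bond orders sum to 4 (valence 4) → 0 H
  atom 12: N, bond orders sum to 1 (valence 3) → 2 H
  atom 13: C, bond orders sum to 4 (valence 4) → 0 H
  atom 14: I (halogen, monovalent) → 0 H
  atom 15: C, bond orders sum to 4 (valence 4) → 0 H
  atom 16: C, bond orders sum to 4 (valence 4) → 0 H
  atom 17: C, bond orders sum to 1 (valence 4) → 3 H
  atom 18: O, bond orders sum to 2 (valence 2) → 0 H
Totals → C:10, H:9, I:1, N:2, O:5.
In Hill order: C10H9IN2O5.

C10H9IN2O5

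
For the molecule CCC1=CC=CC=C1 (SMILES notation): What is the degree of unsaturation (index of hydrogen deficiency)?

4

Degree of unsaturation = (number of rings) + (number of π bonds).
Ring closures in the SMILES: 1.
π bonds: 3 double bonds (each 1 DoU) → 3 DoU from unsaturation.
Total DoU = 1 + 3 = 4.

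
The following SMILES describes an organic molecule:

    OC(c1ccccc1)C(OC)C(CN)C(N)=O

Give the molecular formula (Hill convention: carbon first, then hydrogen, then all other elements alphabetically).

Walk through each heavy atom and fill implicit hydrogens from standard valence (C 4, N 3, O 2, S 2, halogen 1); for lowercase aromatic atoms, an aromatic c carries 1 H when it has two neighbours and 0 H with three, and aromatic n carries 0 H:
  atom 1: O, bond orders sum to 1 (valence 2) → 1 H
  atom 2: C, bond orders sum to 3 (valence 4) → 1 H
  atom 3: aromatic c, 3 neighbours → 0 H
  atom 4: aromatic c, 2 neighbours → 1 H
  atom 5: aromatic c, 2 neighbours → 1 H
  atom 6: aromatic c, 2 neighbours → 1 H
  atom 7: aromatic c, 2 neighbours → 1 H
  atom 8: aromatic c, 2 neighbours → 1 H
  atom 9: C, bond orders sum to 3 (valence 4) → 1 H
  atom 10: O, bond orders sum to 2 (valence 2) → 0 H
  atom 11: C, bond orders sum to 1 (valence 4) → 3 H
  atom 12: C, bond orders sum to 3 (valence 4) → 1 H
  atom 13: C, bond orders sum to 2 (valence 4) → 2 H
  atom 14: N, bond orders sum to 1 (valence 3) → 2 H
  atom 15: C, bond orders sum to 4 (valence 4) → 0 H
  atom 16: N, bond orders sum to 1 (valence 3) → 2 H
  atom 17: O, bond orders sum to 2 (valence 2) → 0 H
Totals → C:12, H:18, N:2, O:3.

C12H18N2O3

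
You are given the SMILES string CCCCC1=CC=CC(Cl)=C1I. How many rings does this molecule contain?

1

In SMILES, each pair of matching ring-closure digits denotes one ring-closing bond; the number of such bonds equals the number of independent rings.
Ring-closure bonds here: 1.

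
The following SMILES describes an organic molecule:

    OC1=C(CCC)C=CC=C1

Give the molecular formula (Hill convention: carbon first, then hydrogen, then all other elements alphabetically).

C9H12O

Walk through each heavy atom and fill implicit hydrogens from standard valence (C 4, N 3, O 2, S 2, halogen 1):
  atom 1: O, bond orders sum to 1 (valence 2) → 1 H
  atom 2: C, bond orders sum to 4 (valence 4) → 0 H
  atom 3: C, bond orders sum to 4 (valence 4) → 0 H
  atom 4: C, bond orders sum to 2 (valence 4) → 2 H
  atom 5: C, bond orders sum to 2 (valence 4) → 2 H
  atom 6: C, bond orders sum to 1 (valence 4) → 3 H
  atom 7: C, bond orders sum to 3 (valence 4) → 1 H
  atom 8: C, bond orders sum to 3 (valence 4) → 1 H
  atom 9: C, bond orders sum to 3 (valence 4) → 1 H
  atom 10: C, bond orders sum to 3 (valence 4) → 1 H
Totals → C:9, H:12, O:1.
In Hill order: C9H12O.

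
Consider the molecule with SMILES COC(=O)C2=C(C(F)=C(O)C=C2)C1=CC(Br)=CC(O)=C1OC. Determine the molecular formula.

Walk through each heavy atom and fill implicit hydrogens from standard valence (C 4, N 3, O 2, S 2, halogen 1):
  atom 1: C, bond orders sum to 1 (valence 4) → 3 H
  atom 2: O, bond orders sum to 2 (valence 2) → 0 H
  atom 3: C, bond orders sum to 4 (valence 4) → 0 H
  atom 4: O, bond orders sum to 2 (valence 2) → 0 H
  atom 5: C, bond orders sum to 4 (valence 4) → 0 H
  atom 6: C, bond orders sum to 4 (valence 4) → 0 H
  atom 7: C, bond orders sum to 4 (valence 4) → 0 H
  atom 8: F (halogen, monovalent) → 0 H
  atom 9: C, bond orders sum to 4 (valence 4) → 0 H
  atom 10: O, bond orders sum to 1 (valence 2) → 1 H
  atom 11: C, bond orders sum to 3 (valence 4) → 1 H
  atom 12: C, bond orders sum to 3 (valence 4) → 1 H
  atom 13: C, bond orders sum to 4 (valence 4) → 0 H
  atom 14: C, bond orders sum to 3 (valence 4) → 1 H
  atom 15: C, bond orders sum to 4 (valence 4) → 0 H
  atom 16: Br (halogen, monovalent) → 0 H
  atom 17: C, bond orders sum to 3 (valence 4) → 1 H
  atom 18: C, bond orders sum to 4 (valence 4) → 0 H
  atom 19: O, bond orders sum to 1 (valence 2) → 1 H
  atom 20: C, bond orders sum to 4 (valence 4) → 0 H
  atom 21: O, bond orders sum to 2 (valence 2) → 0 H
  atom 22: C, bond orders sum to 1 (valence 4) → 3 H
Totals → C:15, H:12, Br:1, F:1, O:5.

C15H12BrFO5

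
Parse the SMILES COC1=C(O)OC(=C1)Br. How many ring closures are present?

In SMILES, each pair of matching ring-closure digits denotes one ring-closing bond; the number of such bonds equals the number of independent rings.
Ring-closure bonds here: 1.

1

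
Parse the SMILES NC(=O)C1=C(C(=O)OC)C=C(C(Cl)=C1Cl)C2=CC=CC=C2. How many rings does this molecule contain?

2

In SMILES, each pair of matching ring-closure digits denotes one ring-closing bond; the number of such bonds equals the number of independent rings.
Ring-closure bonds here: 2.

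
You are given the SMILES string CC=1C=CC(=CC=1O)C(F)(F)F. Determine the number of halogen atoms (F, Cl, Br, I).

3

Halogen atoms appear at heavy-atom positions 10, 11, 12 (3×F).
Other groups present: 1 hydroxyl.
Halogen count: 3.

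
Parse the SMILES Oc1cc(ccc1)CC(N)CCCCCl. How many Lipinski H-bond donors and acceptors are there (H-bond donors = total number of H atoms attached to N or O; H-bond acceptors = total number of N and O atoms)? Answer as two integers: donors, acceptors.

3, 2

Donors: find every N or O and count the H atoms it carries.
  atom 1 (O): bond orders sum to 1 → 1 H
  atom 10 (N): bond orders sum to 1 → 2 H
Lipinski HBD = 3.
Acceptors: N atoms = 1, O atoms = 1 → HBA = 2.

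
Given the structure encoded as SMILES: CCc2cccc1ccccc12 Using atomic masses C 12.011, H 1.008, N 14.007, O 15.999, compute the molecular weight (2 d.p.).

156.23 g/mol

First, the molecular formula is C12H12 (counting implicit H from valence).
  C: 12 × 12.011 = 144.132
  H: 12 × 1.008 = 12.096
Sum: 12×12.011 + 12×1.008 = 156.228 → 156.23 g/mol.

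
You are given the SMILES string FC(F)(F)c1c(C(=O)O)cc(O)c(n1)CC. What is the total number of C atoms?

Count every carbon token in the SMILES (each C, including those in ring-closure positions and inside branches).
Carbon count: 9.

9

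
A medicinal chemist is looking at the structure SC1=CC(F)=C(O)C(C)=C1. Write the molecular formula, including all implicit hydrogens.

Walk through each heavy atom and fill implicit hydrogens from standard valence (C 4, N 3, O 2, S 2, halogen 1):
  atom 1: S, bond orders sum to 1 (valence 2) → 1 H
  atom 2: C, bond orders sum to 4 (valence 4) → 0 H
  atom 3: C, bond orders sum to 3 (valence 4) → 1 H
  atom 4: C, bond orders sum to 4 (valence 4) → 0 H
  atom 5: F (halogen, monovalent) → 0 H
  atom 6: C, bond orders sum to 4 (valence 4) → 0 H
  atom 7: O, bond orders sum to 1 (valence 2) → 1 H
  atom 8: C, bond orders sum to 4 (valence 4) → 0 H
  atom 9: C, bond orders sum to 1 (valence 4) → 3 H
  atom 10: C, bond orders sum to 3 (valence 4) → 1 H
Totals → C:7, H:7, F:1, O:1, S:1.
In Hill order: C7H7FOS.

C7H7FOS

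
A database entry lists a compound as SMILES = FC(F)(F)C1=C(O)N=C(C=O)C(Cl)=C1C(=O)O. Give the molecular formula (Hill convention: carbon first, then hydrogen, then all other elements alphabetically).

Walk through each heavy atom and fill implicit hydrogens from standard valence (C 4, N 3, O 2, S 2, halogen 1):
  atom 1: F (halogen, monovalent) → 0 H
  atom 2: C, bond orders sum to 4 (valence 4) → 0 H
  atom 3: F (halogen, monovalent) → 0 H
  atom 4: F (halogen, monovalent) → 0 H
  atom 5: C, bond orders sum to 4 (valence 4) → 0 H
  atom 6: C, bond orders sum to 4 (valence 4) → 0 H
  atom 7: O, bond orders sum to 1 (valence 2) → 1 H
  atom 8: N, bond orders sum to 3 (valence 3) → 0 H
  atom 9: C, bond orders sum to 4 (valence 4) → 0 H
  atom 10: C, bond orders sum to 3 (valence 4) → 1 H
  atom 11: O, bond orders sum to 2 (valence 2) → 0 H
  atom 12: C, bond orders sum to 4 (valence 4) → 0 H
  atom 13: Cl (halogen, monovalent) → 0 H
  atom 14: C, bond orders sum to 4 (valence 4) → 0 H
  atom 15: C, bond orders sum to 4 (valence 4) → 0 H
  atom 16: O, bond orders sum to 2 (valence 2) → 0 H
  atom 17: O, bond orders sum to 1 (valence 2) → 1 H
Totals → C:8, H:3, Cl:1, F:3, N:1, O:4.

C8H3ClF3NO4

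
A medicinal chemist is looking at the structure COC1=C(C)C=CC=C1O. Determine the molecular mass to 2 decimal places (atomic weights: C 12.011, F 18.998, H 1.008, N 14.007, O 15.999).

First, the molecular formula is C8H10O2 (counting implicit H from valence).
  C: 8 × 12.011 = 96.088
  H: 10 × 1.008 = 10.080
  O: 2 × 15.999 = 31.998
Sum: 8×12.011 + 10×1.008 + 2×15.999 = 138.166 → 138.17 g/mol.

138.17 g/mol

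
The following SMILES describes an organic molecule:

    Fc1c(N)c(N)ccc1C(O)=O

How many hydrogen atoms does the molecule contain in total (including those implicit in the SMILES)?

Walk through each heavy atom and fill implicit hydrogens from standard valence (C 4, N 3, O 2, S 2, halogen 1); for lowercase aromatic atoms, an aromatic c carries 1 H when it has two neighbours and 0 H with three, and aromatic n carries 0 H:
  atom 1: F (halogen, monovalent) → 0 H
  atom 2: aromatic c, 3 neighbours → 0 H
  atom 3: aromatic c, 3 neighbours → 0 H
  atom 4: N, bond orders sum to 1 (valence 3) → 2 H
  atom 5: aromatic c, 3 neighbours → 0 H
  atom 6: N, bond orders sum to 1 (valence 3) → 2 H
  atom 7: aromatic c, 2 neighbours → 1 H
  atom 8: aromatic c, 2 neighbours → 1 H
  atom 9: aromatic c, 3 neighbours → 0 H
  atom 10: C, bond orders sum to 4 (valence 4) → 0 H
  atom 11: O, bond orders sum to 1 (valence 2) → 1 H
  atom 12: O, bond orders sum to 2 (valence 2) → 0 H
Total hydrogens: 7.

7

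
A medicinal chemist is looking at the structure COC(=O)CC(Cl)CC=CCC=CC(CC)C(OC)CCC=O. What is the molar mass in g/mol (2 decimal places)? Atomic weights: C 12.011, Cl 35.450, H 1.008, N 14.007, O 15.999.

344.88 g/mol

First, the molecular formula is C18H29ClO4 (counting implicit H from valence).
  C: 18 × 12.011 = 216.198
  Cl: 1 × 35.450 = 35.450
  H: 29 × 1.008 = 29.232
  O: 4 × 15.999 = 63.996
Sum: 18×12.011 + 1×35.450 + 29×1.008 + 4×15.999 = 344.876 → 344.88 g/mol.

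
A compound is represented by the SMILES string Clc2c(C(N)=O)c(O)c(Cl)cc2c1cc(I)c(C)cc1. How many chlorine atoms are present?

2

Scan the SMILES for Cl atoms (remember two-letter symbols like Cl and Br are single atoms).
Chlorine count: 2.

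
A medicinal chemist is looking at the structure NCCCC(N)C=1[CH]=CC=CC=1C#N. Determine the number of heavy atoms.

14

Every atom symbol written in the SMILES (organic subset) is one heavy atom; implicit H are not written.
Heavy atoms by element → C:11, N:3.
Total: 14.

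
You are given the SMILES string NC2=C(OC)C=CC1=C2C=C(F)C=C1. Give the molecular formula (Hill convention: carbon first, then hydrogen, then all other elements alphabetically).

C11H10FNO

Walk through each heavy atom and fill implicit hydrogens from standard valence (C 4, N 3, O 2, S 2, halogen 1):
  atom 1: N, bond orders sum to 1 (valence 3) → 2 H
  atom 2: C, bond orders sum to 4 (valence 4) → 0 H
  atom 3: C, bond orders sum to 4 (valence 4) → 0 H
  atom 4: O, bond orders sum to 2 (valence 2) → 0 H
  atom 5: C, bond orders sum to 1 (valence 4) → 3 H
  atom 6: C, bond orders sum to 3 (valence 4) → 1 H
  atom 7: C, bond orders sum to 3 (valence 4) → 1 H
  atom 8: C, bond orders sum to 4 (valence 4) → 0 H
  atom 9: C, bond orders sum to 4 (valence 4) → 0 H
  atom 10: C, bond orders sum to 3 (valence 4) → 1 H
  atom 11: C, bond orders sum to 4 (valence 4) → 0 H
  atom 12: F (halogen, monovalent) → 0 H
  atom 13: C, bond orders sum to 3 (valence 4) → 1 H
  atom 14: C, bond orders sum to 3 (valence 4) → 1 H
Totals → C:11, H:10, F:1, N:1, O:1.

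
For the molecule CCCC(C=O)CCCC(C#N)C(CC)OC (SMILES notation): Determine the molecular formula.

Walk through each heavy atom and fill implicit hydrogens from standard valence (C 4, N 3, O 2, S 2, halogen 1):
  atom 1: C, bond orders sum to 1 (valence 4) → 3 H
  atom 2: C, bond orders sum to 2 (valence 4) → 2 H
  atom 3: C, bond orders sum to 2 (valence 4) → 2 H
  atom 4: C, bond orders sum to 3 (valence 4) → 1 H
  atom 5: C, bond orders sum to 3 (valence 4) → 1 H
  atom 6: O, bond orders sum to 2 (valence 2) → 0 H
  atom 7: C, bond orders sum to 2 (valence 4) → 2 H
  atom 8: C, bond orders sum to 2 (valence 4) → 2 H
  atom 9: C, bond orders sum to 2 (valence 4) → 2 H
  atom 10: C, bond orders sum to 3 (valence 4) → 1 H
  atom 11: C, bond orders sum to 4 (valence 4) → 0 H
  atom 12: N, bond orders sum to 3 (valence 3) → 0 H
  atom 13: C, bond orders sum to 3 (valence 4) → 1 H
  atom 14: C, bond orders sum to 2 (valence 4) → 2 H
  atom 15: C, bond orders sum to 1 (valence 4) → 3 H
  atom 16: O, bond orders sum to 2 (valence 2) → 0 H
  atom 17: C, bond orders sum to 1 (valence 4) → 3 H
Totals → C:14, H:25, N:1, O:2.
In Hill order: C14H25NO2.

C14H25NO2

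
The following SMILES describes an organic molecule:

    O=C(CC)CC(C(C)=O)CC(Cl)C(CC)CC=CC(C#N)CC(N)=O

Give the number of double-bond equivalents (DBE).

6

Degree of unsaturation = (number of rings) + (number of π bonds).
Ring closures in the SMILES: 0.
π bonds: 4 double bonds (each 1 DoU), 1 triple bond (each 2 DoU) → 6 DoU from unsaturation.
Total DoU = 0 + 6 = 6.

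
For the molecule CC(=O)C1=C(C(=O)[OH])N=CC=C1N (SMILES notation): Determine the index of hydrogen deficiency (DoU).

6

Molecular formula: C8H8N2O3.
DoU = (2C + 2 + N − H − X) / 2, where X is the halogen count and O/S are ignored.
    = (2·8 + 2 + 2 − 8 − 0) / 2 = 12 / 2 = 6.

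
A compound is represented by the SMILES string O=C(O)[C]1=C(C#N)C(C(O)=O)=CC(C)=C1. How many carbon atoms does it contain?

Count every carbon token in the SMILES (each C, including those in ring-closure positions and inside branches).
Carbon count: 10.

10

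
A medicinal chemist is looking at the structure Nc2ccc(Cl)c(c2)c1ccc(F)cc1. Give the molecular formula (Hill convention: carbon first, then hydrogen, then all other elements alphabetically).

C12H9ClFN

Walk through each heavy atom and fill implicit hydrogens from standard valence (C 4, N 3, O 2, S 2, halogen 1); for lowercase aromatic atoms, an aromatic c carries 1 H when it has two neighbours and 0 H with three, and aromatic n carries 0 H:
  atom 1: N, bond orders sum to 1 (valence 3) → 2 H
  atom 2: aromatic c, 3 neighbours → 0 H
  atom 3: aromatic c, 2 neighbours → 1 H
  atom 4: aromatic c, 2 neighbours → 1 H
  atom 5: aromatic c, 3 neighbours → 0 H
  atom 6: Cl (halogen, monovalent) → 0 H
  atom 7: aromatic c, 3 neighbours → 0 H
  atom 8: aromatic c, 2 neighbours → 1 H
  atom 9: aromatic c, 3 neighbours → 0 H
  atom 10: aromatic c, 2 neighbours → 1 H
  atom 11: aromatic c, 2 neighbours → 1 H
  atom 12: aromatic c, 3 neighbours → 0 H
  atom 13: F (halogen, monovalent) → 0 H
  atom 14: aromatic c, 2 neighbours → 1 H
  atom 15: aromatic c, 2 neighbours → 1 H
Totals → C:12, H:9, Cl:1, F:1, N:1.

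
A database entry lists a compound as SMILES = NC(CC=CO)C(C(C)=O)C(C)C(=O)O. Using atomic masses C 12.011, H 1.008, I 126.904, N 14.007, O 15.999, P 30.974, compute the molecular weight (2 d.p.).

215.25 g/mol

First, the molecular formula is C10H17NO4 (counting implicit H from valence).
  C: 10 × 12.011 = 120.110
  H: 17 × 1.008 = 17.136
  N: 1 × 14.007 = 14.007
  O: 4 × 15.999 = 63.996
Sum: 10×12.011 + 17×1.008 + 1×14.007 + 4×15.999 = 215.249 → 215.25 g/mol.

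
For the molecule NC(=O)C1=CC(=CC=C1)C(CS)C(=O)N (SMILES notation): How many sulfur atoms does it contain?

1

Scan the SMILES for S atoms (remember two-letter symbols like Cl and Br are single atoms).
Sulfur count: 1.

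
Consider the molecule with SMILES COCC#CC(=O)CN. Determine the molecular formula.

C6H9NO2

Walk through each heavy atom and fill implicit hydrogens from standard valence (C 4, N 3, O 2, S 2, halogen 1):
  atom 1: C, bond orders sum to 1 (valence 4) → 3 H
  atom 2: O, bond orders sum to 2 (valence 2) → 0 H
  atom 3: C, bond orders sum to 2 (valence 4) → 2 H
  atom 4: C, bond orders sum to 4 (valence 4) → 0 H
  atom 5: C, bond orders sum to 4 (valence 4) → 0 H
  atom 6: C, bond orders sum to 4 (valence 4) → 0 H
  atom 7: O, bond orders sum to 2 (valence 2) → 0 H
  atom 8: C, bond orders sum to 2 (valence 4) → 2 H
  atom 9: N, bond orders sum to 1 (valence 3) → 2 H
Totals → C:6, H:9, N:1, O:2.
In Hill order: C6H9NO2.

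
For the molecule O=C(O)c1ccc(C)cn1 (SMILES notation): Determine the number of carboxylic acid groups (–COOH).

The carboxylic acid motif appears at heavy-atom position 2 in the SMILES.
Carboxylic acid count: 1.

1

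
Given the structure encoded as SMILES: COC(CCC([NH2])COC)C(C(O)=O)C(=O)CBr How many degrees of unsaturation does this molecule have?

2

Degree of unsaturation = (number of rings) + (number of π bonds).
Ring closures in the SMILES: 0.
π bonds: 2 double bonds (each 1 DoU) → 2 DoU from unsaturation.
Total DoU = 0 + 2 = 2.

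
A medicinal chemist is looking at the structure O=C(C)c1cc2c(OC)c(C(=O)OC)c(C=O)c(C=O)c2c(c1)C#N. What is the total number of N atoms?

1

Scan the SMILES for N atoms (remember two-letter symbols like Cl and Br are single atoms).
Nitrogen count: 1.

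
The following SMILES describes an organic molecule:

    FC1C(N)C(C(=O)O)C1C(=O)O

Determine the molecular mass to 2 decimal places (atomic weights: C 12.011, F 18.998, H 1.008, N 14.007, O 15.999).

177.13 g/mol

First, the molecular formula is C6H8FNO4 (counting implicit H from valence).
  C: 6 × 12.011 = 72.066
  F: 1 × 18.998 = 18.998
  H: 8 × 1.008 = 8.064
  N: 1 × 14.007 = 14.007
  O: 4 × 15.999 = 63.996
Sum: 6×12.011 + 1×18.998 + 8×1.008 + 1×14.007 + 4×15.999 = 177.131 → 177.13 g/mol.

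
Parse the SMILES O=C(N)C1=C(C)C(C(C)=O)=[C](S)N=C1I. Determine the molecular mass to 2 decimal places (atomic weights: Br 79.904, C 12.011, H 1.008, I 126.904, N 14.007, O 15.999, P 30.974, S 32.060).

First, the molecular formula is C9H9IN2O2S (counting implicit H from valence).
  C: 9 × 12.011 = 108.099
  H: 9 × 1.008 = 9.072
  I: 1 × 126.904 = 126.904
  N: 2 × 14.007 = 28.014
  O: 2 × 15.999 = 31.998
  S: 1 × 32.060 = 32.060
Sum: 9×12.011 + 9×1.008 + 1×126.904 + 2×14.007 + 2×15.999 + 1×32.060 = 336.147 → 336.15 g/mol.

336.15 g/mol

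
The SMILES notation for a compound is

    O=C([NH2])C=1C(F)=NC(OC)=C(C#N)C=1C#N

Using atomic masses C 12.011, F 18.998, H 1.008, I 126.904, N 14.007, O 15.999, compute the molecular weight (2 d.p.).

220.16 g/mol

First, the molecular formula is C9H5FN4O2 (counting implicit H from valence).
  C: 9 × 12.011 = 108.099
  F: 1 × 18.998 = 18.998
  H: 5 × 1.008 = 5.040
  N: 4 × 14.007 = 56.028
  O: 2 × 15.999 = 31.998
Sum: 9×12.011 + 1×18.998 + 5×1.008 + 4×14.007 + 2×15.999 = 220.163 → 220.16 g/mol.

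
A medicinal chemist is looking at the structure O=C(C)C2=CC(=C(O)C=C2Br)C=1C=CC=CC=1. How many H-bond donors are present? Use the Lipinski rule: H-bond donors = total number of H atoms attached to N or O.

1

Donors: find every N or O and count the H atoms it carries.
  atom 1 (O): bond orders sum to 2 → 0 H
  atom 8 (O): bond orders sum to 1 → 1 H
Lipinski HBD = 1.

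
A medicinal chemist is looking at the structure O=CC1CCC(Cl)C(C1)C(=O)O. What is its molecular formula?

C8H11ClO3

Walk through each heavy atom and fill implicit hydrogens from standard valence (C 4, N 3, O 2, S 2, halogen 1):
  atom 1: O, bond orders sum to 2 (valence 2) → 0 H
  atom 2: C, bond orders sum to 3 (valence 4) → 1 H
  atom 3: C, bond orders sum to 3 (valence 4) → 1 H
  atom 4: C, bond orders sum to 2 (valence 4) → 2 H
  atom 5: C, bond orders sum to 2 (valence 4) → 2 H
  atom 6: C, bond orders sum to 3 (valence 4) → 1 H
  atom 7: Cl (halogen, monovalent) → 0 H
  atom 8: C, bond orders sum to 3 (valence 4) → 1 H
  atom 9: C, bond orders sum to 2 (valence 4) → 2 H
  atom 10: C, bond orders sum to 4 (valence 4) → 0 H
  atom 11: O, bond orders sum to 2 (valence 2) → 0 H
  atom 12: O, bond orders sum to 1 (valence 2) → 1 H
Totals → C:8, H:11, Cl:1, O:3.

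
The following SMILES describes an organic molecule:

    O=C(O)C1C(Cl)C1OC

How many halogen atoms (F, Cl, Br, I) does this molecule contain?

Halogen atoms appear at heavy-atom position 6 (1×Cl).
Other groups present: 1 carboxylic acid, 1 ether.
Halogen count: 1.

1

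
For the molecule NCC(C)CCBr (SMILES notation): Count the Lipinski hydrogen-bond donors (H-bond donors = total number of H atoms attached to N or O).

Donors: find every N or O and count the H atoms it carries.
  atom 1 (N): bond orders sum to 1 → 2 H
Lipinski HBD = 2.

2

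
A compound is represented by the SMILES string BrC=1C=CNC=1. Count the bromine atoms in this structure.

1

Scan the SMILES for Br atoms (remember two-letter symbols like Cl and Br are single atoms).
Bromine count: 1.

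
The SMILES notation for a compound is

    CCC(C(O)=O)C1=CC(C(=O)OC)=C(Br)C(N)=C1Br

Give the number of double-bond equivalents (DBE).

6

Molecular formula: C12H13Br2NO4.
DoU = (2C + 2 + N − H − X) / 2, where X is the halogen count and O/S are ignored.
    = (2·12 + 2 + 1 − 13 − 2) / 2 = 12 / 2 = 6.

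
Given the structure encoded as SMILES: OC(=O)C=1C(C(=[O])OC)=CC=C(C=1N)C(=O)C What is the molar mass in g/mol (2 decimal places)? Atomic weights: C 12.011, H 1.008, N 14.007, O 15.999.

First, the molecular formula is C11H11NO5 (counting implicit H from valence).
  C: 11 × 12.011 = 132.121
  H: 11 × 1.008 = 11.088
  N: 1 × 14.007 = 14.007
  O: 5 × 15.999 = 79.995
Sum: 11×12.011 + 11×1.008 + 1×14.007 + 5×15.999 = 237.211 → 237.21 g/mol.

237.21 g/mol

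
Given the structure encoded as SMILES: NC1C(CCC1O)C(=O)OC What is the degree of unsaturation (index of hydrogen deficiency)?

Degree of unsaturation = (number of rings) + (number of π bonds).
Ring closures in the SMILES: 1.
π bonds: 1 double bond (each 1 DoU) → 1 DoU from unsaturation.
Total DoU = 1 + 1 = 2.

2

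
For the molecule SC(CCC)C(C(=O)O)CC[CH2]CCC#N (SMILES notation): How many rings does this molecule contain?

In SMILES, each pair of matching ring-closure digits denotes one ring-closing bond; the number of such bonds equals the number of independent rings.
Ring-closure bonds here: 0.

0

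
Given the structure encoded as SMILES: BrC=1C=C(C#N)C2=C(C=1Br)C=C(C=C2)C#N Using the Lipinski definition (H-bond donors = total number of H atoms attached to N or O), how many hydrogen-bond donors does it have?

0

Donors: find every N or O and count the H atoms it carries.
  atom 6 (N): bond orders sum to 3 → 0 H
  atom 16 (N): bond orders sum to 3 → 0 H
Lipinski HBD = 0.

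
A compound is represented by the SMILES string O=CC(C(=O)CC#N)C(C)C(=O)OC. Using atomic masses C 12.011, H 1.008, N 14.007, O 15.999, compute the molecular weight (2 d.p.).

First, the molecular formula is C9H11NO4 (counting implicit H from valence).
  C: 9 × 12.011 = 108.099
  H: 11 × 1.008 = 11.088
  N: 1 × 14.007 = 14.007
  O: 4 × 15.999 = 63.996
Sum: 9×12.011 + 11×1.008 + 1×14.007 + 4×15.999 = 197.190 → 197.19 g/mol.

197.19 g/mol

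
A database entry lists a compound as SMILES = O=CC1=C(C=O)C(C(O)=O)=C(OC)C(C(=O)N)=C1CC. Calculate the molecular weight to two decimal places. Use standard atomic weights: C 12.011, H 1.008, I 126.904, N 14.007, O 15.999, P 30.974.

First, the molecular formula is C13H13NO6 (counting implicit H from valence).
  C: 13 × 12.011 = 156.143
  H: 13 × 1.008 = 13.104
  N: 1 × 14.007 = 14.007
  O: 6 × 15.999 = 95.994
Sum: 13×12.011 + 13×1.008 + 1×14.007 + 6×15.999 = 279.248 → 279.25 g/mol.

279.25 g/mol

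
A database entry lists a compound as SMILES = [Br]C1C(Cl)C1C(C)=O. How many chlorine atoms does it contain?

1

Scan the SMILES for Cl atoms (remember two-letter symbols like Cl and Br are single atoms).
Chlorine count: 1.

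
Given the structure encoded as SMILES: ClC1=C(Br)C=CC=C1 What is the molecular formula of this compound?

Walk through each heavy atom and fill implicit hydrogens from standard valence (C 4, N 3, O 2, S 2, halogen 1):
  atom 1: Cl (halogen, monovalent) → 0 H
  atom 2: C, bond orders sum to 4 (valence 4) → 0 H
  atom 3: C, bond orders sum to 4 (valence 4) → 0 H
  atom 4: Br (halogen, monovalent) → 0 H
  atom 5: C, bond orders sum to 3 (valence 4) → 1 H
  atom 6: C, bond orders sum to 3 (valence 4) → 1 H
  atom 7: C, bond orders sum to 3 (valence 4) → 1 H
  atom 8: C, bond orders sum to 3 (valence 4) → 1 H
Totals → C:6, H:4, Br:1, Cl:1.

C6H4BrCl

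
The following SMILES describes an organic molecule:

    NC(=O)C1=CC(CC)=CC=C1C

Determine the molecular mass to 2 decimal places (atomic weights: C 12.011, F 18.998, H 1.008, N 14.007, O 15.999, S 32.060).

First, the molecular formula is C10H13NO (counting implicit H from valence).
  C: 10 × 12.011 = 120.110
  H: 13 × 1.008 = 13.104
  N: 1 × 14.007 = 14.007
  O: 1 × 15.999 = 15.999
Sum: 10×12.011 + 13×1.008 + 1×14.007 + 1×15.999 = 163.220 → 163.22 g/mol.

163.22 g/mol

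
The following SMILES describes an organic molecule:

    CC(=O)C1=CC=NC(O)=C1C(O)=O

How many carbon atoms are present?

Count every carbon token in the SMILES (each C, including those in ring-closure positions and inside branches).
Carbon count: 8.

8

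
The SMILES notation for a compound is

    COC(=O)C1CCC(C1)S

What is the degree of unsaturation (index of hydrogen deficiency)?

Degree of unsaturation = (number of rings) + (number of π bonds).
Ring closures in the SMILES: 1.
π bonds: 1 double bond (each 1 DoU) → 1 DoU from unsaturation.
Total DoU = 1 + 1 = 2.

2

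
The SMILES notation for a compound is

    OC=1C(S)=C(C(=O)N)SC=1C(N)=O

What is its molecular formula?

Walk through each heavy atom and fill implicit hydrogens from standard valence (C 4, N 3, O 2, S 2, halogen 1):
  atom 1: O, bond orders sum to 1 (valence 2) → 1 H
  atom 2: C, bond orders sum to 4 (valence 4) → 0 H
  atom 3: C, bond orders sum to 4 (valence 4) → 0 H
  atom 4: S, bond orders sum to 1 (valence 2) → 1 H
  atom 5: C, bond orders sum to 4 (valence 4) → 0 H
  atom 6: C, bond orders sum to 4 (valence 4) → 0 H
  atom 7: O, bond orders sum to 2 (valence 2) → 0 H
  atom 8: N, bond orders sum to 1 (valence 3) → 2 H
  atom 9: S, bond orders sum to 2 (valence 2) → 0 H
  atom 10: C, bond orders sum to 4 (valence 4) → 0 H
  atom 11: C, bond orders sum to 4 (valence 4) → 0 H
  atom 12: N, bond orders sum to 1 (valence 3) → 2 H
  atom 13: O, bond orders sum to 2 (valence 2) → 0 H
Totals → C:6, H:6, N:2, O:3, S:2.

C6H6N2O3S2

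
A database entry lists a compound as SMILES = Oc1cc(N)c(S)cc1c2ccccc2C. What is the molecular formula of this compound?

C13H13NOS

Walk through each heavy atom and fill implicit hydrogens from standard valence (C 4, N 3, O 2, S 2, halogen 1); for lowercase aromatic atoms, an aromatic c carries 1 H when it has two neighbours and 0 H with three, and aromatic n carries 0 H:
  atom 1: O, bond orders sum to 1 (valence 2) → 1 H
  atom 2: aromatic c, 3 neighbours → 0 H
  atom 3: aromatic c, 2 neighbours → 1 H
  atom 4: aromatic c, 3 neighbours → 0 H
  atom 5: N, bond orders sum to 1 (valence 3) → 2 H
  atom 6: aromatic c, 3 neighbours → 0 H
  atom 7: S, bond orders sum to 1 (valence 2) → 1 H
  atom 8: aromatic c, 2 neighbours → 1 H
  atom 9: aromatic c, 3 neighbours → 0 H
  atom 10: aromatic c, 3 neighbours → 0 H
  atom 11: aromatic c, 2 neighbours → 1 H
  atom 12: aromatic c, 2 neighbours → 1 H
  atom 13: aromatic c, 2 neighbours → 1 H
  atom 14: aromatic c, 2 neighbours → 1 H
  atom 15: aromatic c, 3 neighbours → 0 H
  atom 16: C, bond orders sum to 1 (valence 4) → 3 H
Totals → C:13, H:13, N:1, O:1, S:1.
In Hill order: C13H13NOS.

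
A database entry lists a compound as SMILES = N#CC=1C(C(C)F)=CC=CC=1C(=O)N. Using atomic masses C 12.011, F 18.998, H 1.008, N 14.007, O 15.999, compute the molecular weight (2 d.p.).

First, the molecular formula is C10H9FN2O (counting implicit H from valence).
  C: 10 × 12.011 = 120.110
  F: 1 × 18.998 = 18.998
  H: 9 × 1.008 = 9.072
  N: 2 × 14.007 = 28.014
  O: 1 × 15.999 = 15.999
Sum: 10×12.011 + 1×18.998 + 9×1.008 + 2×14.007 + 1×15.999 = 192.193 → 192.19 g/mol.

192.19 g/mol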